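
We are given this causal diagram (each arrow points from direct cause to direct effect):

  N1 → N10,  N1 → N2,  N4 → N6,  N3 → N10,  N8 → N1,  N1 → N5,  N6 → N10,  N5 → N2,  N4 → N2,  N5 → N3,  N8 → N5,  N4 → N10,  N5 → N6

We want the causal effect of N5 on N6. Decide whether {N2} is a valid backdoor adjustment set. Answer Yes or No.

Backdoor paths from N5 to N6 (paths whose first edge points into N5):
  P1: N5 <- N8 -> N1 -> N2 <- N4 -> N6
  P2: N5 <- N8 -> N1 -> N2 <- N4 -> N10 <- N6
  P3: N5 <- N8 -> N1 -> N10 <- N4 -> N6
  P4: N5 <- N8 -> N1 -> N10 <- N6
  P5: N5 <- N1 -> N2 <- N4 -> N6
  P6: N5 <- N1 -> N2 <- N4 -> N10 <- N6
  P7: N5 <- N1 -> N10 <- N4 -> N6
  P8: N5 <- N1 -> N10 <- N6
Condition 1 (no descendant of N5 in the set): FAILS — N2 is a descendant of N5.
Condition 2 (every backdoor path blocked by {N2}):
  P1: open — collider(s) N2 are conditioned on (or have a conditioned descendant) and no non-collider on the path is in the set.
  P2: blocked at collider N10 (neither it nor any descendant is in the conditioning set).
  P3: blocked at collider N10 (neither it nor any descendant is in the conditioning set).
  P4: blocked at collider N10 (neither it nor any descendant is in the conditioning set).
  P5: open — collider(s) N2 are conditioned on (or have a conditioned descendant) and no non-collider on the path is in the set.
  P6: blocked at collider N10 (neither it nor any descendant is in the conditioning set).
  P7: blocked at collider N10 (neither it nor any descendant is in the conditioning set).
  P8: blocked at collider N10 (neither it nor any descendant is in the conditioning set).
{N2} does not satisfy the backdoor criterion.

No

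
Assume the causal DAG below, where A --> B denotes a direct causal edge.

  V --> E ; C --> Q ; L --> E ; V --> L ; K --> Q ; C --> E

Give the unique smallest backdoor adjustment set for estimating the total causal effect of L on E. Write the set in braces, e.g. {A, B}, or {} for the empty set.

{V}

Variables eligible for adjustment (non-descendants of L, excluding L and E): {C, K, Q, V}.
Backdoor paths from L to E:
  P1: L <- V -> E
The empty set is not sufficient: P1 (L <- V -> E) has no collider blocking it and no conditioned non-collider, so it is open.
Try {V}:
  P1: blocked at fork node V ∈ conditioning set.
{V} contains no descendant of L and blocks every backdoor path.
No other singleton works — e.g. {C} leaves P1 open — so {V} is the unique smallest valid adjustment set.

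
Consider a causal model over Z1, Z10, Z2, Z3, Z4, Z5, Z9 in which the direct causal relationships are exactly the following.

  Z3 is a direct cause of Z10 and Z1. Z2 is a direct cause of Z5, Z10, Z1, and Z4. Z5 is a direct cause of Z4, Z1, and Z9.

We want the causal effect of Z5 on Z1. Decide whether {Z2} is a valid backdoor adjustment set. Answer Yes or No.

Yes

Backdoor paths from Z5 to Z1 (paths whose first edge points into Z5):
  P1: Z5 <- Z2 -> Z10 <- Z3 -> Z1
  P2: Z5 <- Z2 -> Z1
Condition 1 (no descendant of Z5 in the set): holds — descendants of Z5 are {Z1, Z4, Z9}; none are in {Z2}.
Condition 2 (every backdoor path blocked by {Z2}):
  P1: blocked at fork node Z2 ∈ conditioning set.
  P2: blocked at fork node Z2 ∈ conditioning set.
{Z2} satisfies the backdoor criterion.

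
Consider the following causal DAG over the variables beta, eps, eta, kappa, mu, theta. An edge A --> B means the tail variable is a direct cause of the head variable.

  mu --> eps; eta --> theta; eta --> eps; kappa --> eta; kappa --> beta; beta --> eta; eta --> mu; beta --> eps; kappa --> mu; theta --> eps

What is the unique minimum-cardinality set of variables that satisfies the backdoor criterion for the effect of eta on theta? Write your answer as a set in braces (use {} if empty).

{}

Variables eligible for adjustment (non-descendants of eta, excluding eta and theta): {beta, kappa}.
Backdoor paths from eta to theta:
  P1: eta <- kappa -> beta -> eps <- theta
  P2: eta <- kappa -> mu -> eps <- theta
  P3: eta <- beta <- kappa -> mu -> eps <- theta
  P4: eta <- beta -> eps <- theta
Each backdoor path contains an unconditioned collider, so every path is already blocked with the empty conditioning set:
  P1: blocked at collider eps (neither it nor any descendant is in the conditioning set).
  P2: blocked at collider eps (neither it nor any descendant is in the conditioning set).
  P3: blocked at collider eps (neither it nor any descendant is in the conditioning set).
  P4: blocked at collider eps (neither it nor any descendant is in the conditioning set).
The empty set is therefore the unique smallest valid set.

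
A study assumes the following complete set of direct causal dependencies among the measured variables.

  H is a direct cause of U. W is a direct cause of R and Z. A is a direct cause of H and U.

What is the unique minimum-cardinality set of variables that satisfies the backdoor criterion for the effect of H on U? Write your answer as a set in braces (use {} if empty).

Variables eligible for adjustment (non-descendants of H, excluding H and U): {A, R, W, Z}.
Backdoor paths from H to U:
  P1: H <- A -> U
The empty set is not sufficient: P1 (H <- A -> U) has no collider blocking it and no conditioned non-collider, so it is open.
Try {A}:
  P1: blocked at fork node A ∈ conditioning set.
{A} contains no descendant of H and blocks every backdoor path.
No other singleton works — e.g. {W} leaves P1 open — so {A} is the unique smallest valid adjustment set.

{A}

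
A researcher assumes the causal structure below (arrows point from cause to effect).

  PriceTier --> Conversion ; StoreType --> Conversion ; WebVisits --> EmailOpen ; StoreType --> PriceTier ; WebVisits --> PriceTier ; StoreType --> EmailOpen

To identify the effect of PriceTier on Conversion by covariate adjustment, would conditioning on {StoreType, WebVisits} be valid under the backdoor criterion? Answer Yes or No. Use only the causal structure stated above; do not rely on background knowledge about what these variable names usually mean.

Yes

Backdoor paths from PriceTier to Conversion (paths whose first edge points into PriceTier):
  P1: PriceTier <- StoreType -> Conversion
  P2: PriceTier <- WebVisits -> EmailOpen <- StoreType -> Conversion
Condition 1 (no descendant of PriceTier in the set): holds — descendants of PriceTier are {Conversion}; none are in {StoreType, WebVisits}.
Condition 2 (every backdoor path blocked by {StoreType, WebVisits}):
  P1: blocked at fork node StoreType ∈ conditioning set.
  P2: blocked at fork node WebVisits ∈ conditioning set.
{StoreType, WebVisits} satisfies the backdoor criterion.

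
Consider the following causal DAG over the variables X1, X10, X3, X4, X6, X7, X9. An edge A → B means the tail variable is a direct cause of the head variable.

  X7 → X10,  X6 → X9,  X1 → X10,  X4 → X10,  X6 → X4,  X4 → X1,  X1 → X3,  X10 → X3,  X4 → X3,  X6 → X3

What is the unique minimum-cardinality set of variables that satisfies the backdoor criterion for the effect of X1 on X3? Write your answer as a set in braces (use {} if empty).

Variables eligible for adjustment (non-descendants of X1, excluding X1 and X3): {X4, X6, X7, X9}.
Backdoor paths from X1 to X3:
  P1: X1 <- X4 <- X6 -> X3
  P2: X1 <- X4 -> X10 -> X3
  P3: X1 <- X4 -> X3
The empty set is not sufficient: P1 (X1 <- X4 <- X6 -> X3) has no collider blocking it and no conditioned non-collider, so it is open.
Try {X4}:
  P1: blocked at chain node X4 ∈ conditioning set.
  P2: blocked at fork node X4 ∈ conditioning set.
  P3: blocked at fork node X4 ∈ conditioning set.
{X4} contains no descendant of X1 and blocks every backdoor path.
No other singleton works — e.g. {X6} leaves P2 open — so {X4} is the unique smallest valid adjustment set.

{X4}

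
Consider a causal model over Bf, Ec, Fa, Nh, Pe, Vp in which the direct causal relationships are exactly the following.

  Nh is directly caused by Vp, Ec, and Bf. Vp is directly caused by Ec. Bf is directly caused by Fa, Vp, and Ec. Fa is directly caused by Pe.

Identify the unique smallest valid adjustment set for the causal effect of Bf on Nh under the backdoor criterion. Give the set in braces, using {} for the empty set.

Variables eligible for adjustment (non-descendants of Bf, excluding Bf and Nh): {Ec, Fa, Pe, Vp}.
Backdoor paths from Bf to Nh:
  P1: Bf <- Ec -> Vp -> Nh
  P2: Bf <- Ec -> Nh
  P3: Bf <- Vp <- Ec -> Nh
  P4: Bf <- Vp -> Nh
The empty set is not sufficient: P1 (Bf <- Ec -> Vp -> Nh) has no collider blocking it and no conditioned non-collider, so it is open.
Try {Ec, Vp}:
  P1: blocked at fork node Ec ∈ conditioning set.
  P2: blocked at fork node Ec ∈ conditioning set.
  P3: blocked at chain node Vp ∈ conditioning set.
  P4: blocked at fork node Vp ∈ conditioning set.
{Ec, Vp} contains no descendant of Bf and blocks every backdoor path.
Every element of {Ec, Vp} is needed (dropping Ec leaves P2 open; dropping Vp leaves P4 open), so no proper subset is valid.
Among all size-2 subsets of the eligible variables, only {Ec, Vp} blocks every backdoor path, so it is the unique smallest valid adjustment set.

{Ec, Vp}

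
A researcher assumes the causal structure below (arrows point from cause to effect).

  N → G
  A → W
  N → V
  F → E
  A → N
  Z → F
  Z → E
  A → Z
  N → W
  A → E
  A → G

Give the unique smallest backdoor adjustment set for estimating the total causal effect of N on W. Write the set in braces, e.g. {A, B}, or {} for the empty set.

Variables eligible for adjustment (non-descendants of N, excluding N and W): {A, E, F, Z}.
Backdoor paths from N to W:
  P1: N <- A -> W
The empty set is not sufficient: P1 (N <- A -> W) has no collider blocking it and no conditioned non-collider, so it is open.
Try {A}:
  P1: blocked at fork node A ∈ conditioning set.
{A} contains no descendant of N and blocks every backdoor path.
No other singleton works — e.g. {Z} leaves P1 open — so {A} is the unique smallest valid adjustment set.

{A}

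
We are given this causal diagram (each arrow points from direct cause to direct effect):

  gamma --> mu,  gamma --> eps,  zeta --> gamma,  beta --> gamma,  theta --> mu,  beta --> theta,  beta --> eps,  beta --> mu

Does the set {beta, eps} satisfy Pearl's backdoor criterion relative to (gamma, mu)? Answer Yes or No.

Backdoor paths from gamma to mu (paths whose first edge points into gamma):
  P1: gamma <- beta -> theta -> mu
  P2: gamma <- beta -> mu
Condition 1 (no descendant of gamma in the set): FAILS — eps is a descendant of gamma.
Condition 2 (every backdoor path blocked by {beta, eps}):
  P1: blocked at fork node beta ∈ conditioning set.
  P2: blocked at fork node beta ∈ conditioning set.
{beta, eps} does not satisfy the backdoor criterion.

No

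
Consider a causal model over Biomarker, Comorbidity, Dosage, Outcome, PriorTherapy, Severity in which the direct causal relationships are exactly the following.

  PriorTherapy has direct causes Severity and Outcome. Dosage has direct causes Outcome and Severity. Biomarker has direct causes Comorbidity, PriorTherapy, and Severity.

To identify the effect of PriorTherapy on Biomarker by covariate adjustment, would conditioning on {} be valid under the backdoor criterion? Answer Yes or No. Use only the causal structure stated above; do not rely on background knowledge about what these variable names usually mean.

No

Backdoor paths from PriorTherapy to Biomarker (paths whose first edge points into PriorTherapy):
  P1: PriorTherapy <- Severity -> Biomarker
  P2: PriorTherapy <- Outcome -> Dosage <- Severity -> Biomarker
Condition 1 (no descendant of PriorTherapy in the set): holds — descendants of PriorTherapy are {Biomarker}; none are in {}.
Condition 2 (every backdoor path blocked by {}):
  P1: open — no interior node is in the conditioning set.
  P2: blocked at collider Dosage (neither it nor any descendant is in the conditioning set).
{} does not satisfy the backdoor criterion.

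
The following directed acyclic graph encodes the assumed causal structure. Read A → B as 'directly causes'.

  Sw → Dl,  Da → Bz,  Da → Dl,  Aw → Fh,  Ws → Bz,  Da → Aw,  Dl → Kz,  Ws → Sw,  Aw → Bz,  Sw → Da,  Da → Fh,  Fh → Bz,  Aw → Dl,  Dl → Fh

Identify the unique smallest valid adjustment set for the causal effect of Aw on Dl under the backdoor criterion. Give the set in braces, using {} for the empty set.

Variables eligible for adjustment (non-descendants of Aw, excluding Aw and Dl): {Da, Sw, Ws}.
Backdoor paths from Aw to Dl:
  P1: Aw <- Da <- Sw <- Ws -> Bz <- Fh <- Dl
  P2: Aw <- Da <- Sw -> Dl
  P3: Aw <- Da -> Dl
  P4: Aw <- Da -> Fh <- Dl
  P5: Aw <- Da -> Fh -> Bz <- Ws -> Sw -> Dl
  P6: Aw <- Da -> Bz <- Ws -> Sw -> Dl
  P7: Aw <- Da -> Bz <- Fh <- Dl
The empty set is not sufficient: P2 (Aw <- Da <- Sw -> Dl) has no collider blocking it and no conditioned non-collider, so it is open.
Try {Da}:
  P1: blocked at chain node Da ∈ conditioning set.
  P2: blocked at chain node Da ∈ conditioning set.
  P3: blocked at fork node Da ∈ conditioning set.
  P4: blocked at fork node Da ∈ conditioning set.
  P5: blocked at fork node Da ∈ conditioning set.
  P6: blocked at fork node Da ∈ conditioning set.
  P7: blocked at fork node Da ∈ conditioning set.
{Da} contains no descendant of Aw and blocks every backdoor path.
No other singleton works — e.g. {Ws} leaves P2 open — so {Da} is the unique smallest valid adjustment set.

{Da}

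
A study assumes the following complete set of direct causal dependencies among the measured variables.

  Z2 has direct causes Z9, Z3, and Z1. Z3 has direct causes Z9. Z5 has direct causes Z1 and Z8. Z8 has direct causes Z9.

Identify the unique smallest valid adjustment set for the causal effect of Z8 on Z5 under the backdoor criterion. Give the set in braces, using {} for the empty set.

{}

Variables eligible for adjustment (non-descendants of Z8, excluding Z8 and Z5): {Z1, Z2, Z3, Z9}.
Backdoor paths from Z8 to Z5:
  P1: Z8 <- Z9 -> Z3 -> Z2 <- Z1 -> Z5
  P2: Z8 <- Z9 -> Z2 <- Z1 -> Z5
Each backdoor path contains an unconditioned collider, so every path is already blocked with the empty conditioning set:
  P1: blocked at collider Z2 (neither it nor any descendant is in the conditioning set).
  P2: blocked at collider Z2 (neither it nor any descendant is in the conditioning set).
The empty set is therefore the unique smallest valid set.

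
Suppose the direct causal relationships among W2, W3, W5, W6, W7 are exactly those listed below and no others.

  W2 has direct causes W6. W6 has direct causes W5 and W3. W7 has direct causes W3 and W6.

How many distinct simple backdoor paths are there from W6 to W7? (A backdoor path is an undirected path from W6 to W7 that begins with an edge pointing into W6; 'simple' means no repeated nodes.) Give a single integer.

A backdoor path from W6 to W7 is any simple undirected path whose first edge points into W6 (i.e. leaves W6 via a parent).
Parents of W6: {W3, W5}.
Enumerating:
  P1: W6 <- W3 -> W7
That exhausts the simple backdoor paths. Count: 1.

1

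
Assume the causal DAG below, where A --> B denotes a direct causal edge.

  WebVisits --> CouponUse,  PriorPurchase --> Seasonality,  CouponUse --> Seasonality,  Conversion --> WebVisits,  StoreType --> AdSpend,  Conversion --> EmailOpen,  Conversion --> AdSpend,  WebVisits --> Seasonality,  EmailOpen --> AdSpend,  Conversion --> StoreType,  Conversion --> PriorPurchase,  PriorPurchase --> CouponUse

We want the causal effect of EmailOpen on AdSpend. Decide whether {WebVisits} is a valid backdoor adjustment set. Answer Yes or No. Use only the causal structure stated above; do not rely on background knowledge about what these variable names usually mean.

Backdoor paths from EmailOpen to AdSpend (paths whose first edge points into EmailOpen):
  P1: EmailOpen <- Conversion -> StoreType -> AdSpend
  P2: EmailOpen <- Conversion -> AdSpend
Condition 1 (no descendant of EmailOpen in the set): holds — descendants of EmailOpen are {AdSpend}; none are in {WebVisits}.
Condition 2 (every backdoor path blocked by {WebVisits}):
  P1: open — no interior node is in the conditioning set.
  P2: open — no interior node is in the conditioning set.
{WebVisits} does not satisfy the backdoor criterion.

No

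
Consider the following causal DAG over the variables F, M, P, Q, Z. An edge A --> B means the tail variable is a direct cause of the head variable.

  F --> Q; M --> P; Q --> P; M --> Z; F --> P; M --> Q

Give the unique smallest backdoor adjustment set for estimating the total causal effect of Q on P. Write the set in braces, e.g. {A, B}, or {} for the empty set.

{F, M}

Variables eligible for adjustment (non-descendants of Q, excluding Q and P): {F, M, Z}.
Backdoor paths from Q to P:
  P1: Q <- F -> P
  P2: Q <- M -> P
The empty set is not sufficient: P1 (Q <- F -> P) has no collider blocking it and no conditioned non-collider, so it is open.
Try {F, M}:
  P1: blocked at fork node F ∈ conditioning set.
  P2: blocked at fork node M ∈ conditioning set.
{F, M} contains no descendant of Q and blocks every backdoor path.
Every element of {F, M} is needed (dropping F leaves P1 open; dropping M leaves P2 open), so no proper subset is valid.
Among all size-2 subsets of the eligible variables, only {F, M} blocks every backdoor path, so it is the unique smallest valid adjustment set.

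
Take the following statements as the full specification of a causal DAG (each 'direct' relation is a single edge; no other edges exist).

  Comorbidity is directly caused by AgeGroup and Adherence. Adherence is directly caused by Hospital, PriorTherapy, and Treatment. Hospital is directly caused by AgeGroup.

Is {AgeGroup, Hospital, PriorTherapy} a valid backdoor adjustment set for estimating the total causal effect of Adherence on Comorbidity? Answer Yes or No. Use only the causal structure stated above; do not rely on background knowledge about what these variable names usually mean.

Backdoor paths from Adherence to Comorbidity (paths whose first edge points into Adherence):
  P1: Adherence <- Hospital <- AgeGroup -> Comorbidity
Condition 1 (no descendant of Adherence in the set): holds — descendants of Adherence are {Comorbidity}; none are in {AgeGroup, Hospital, PriorTherapy}.
Condition 2 (every backdoor path blocked by {AgeGroup, Hospital, PriorTherapy}):
  P1: blocked at chain node Hospital ∈ conditioning set.
{AgeGroup, Hospital, PriorTherapy} satisfies the backdoor criterion.

Yes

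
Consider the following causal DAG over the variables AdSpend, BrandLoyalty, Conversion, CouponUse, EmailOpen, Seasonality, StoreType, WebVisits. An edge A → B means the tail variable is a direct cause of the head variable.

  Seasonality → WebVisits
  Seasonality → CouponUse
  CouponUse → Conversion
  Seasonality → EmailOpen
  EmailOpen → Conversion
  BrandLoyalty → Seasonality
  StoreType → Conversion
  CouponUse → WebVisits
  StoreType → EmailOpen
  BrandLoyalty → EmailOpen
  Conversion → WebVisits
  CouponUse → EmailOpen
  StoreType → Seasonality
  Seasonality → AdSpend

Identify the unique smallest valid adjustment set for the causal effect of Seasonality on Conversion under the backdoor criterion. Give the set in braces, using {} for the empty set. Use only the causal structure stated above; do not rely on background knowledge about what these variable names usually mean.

{BrandLoyalty, StoreType}

Variables eligible for adjustment (non-descendants of Seasonality, excluding Seasonality and Conversion): {BrandLoyalty, StoreType}.
Backdoor paths from Seasonality to Conversion:
  P1: Seasonality <- BrandLoyalty -> EmailOpen <- StoreType -> Conversion
  P2: Seasonality <- BrandLoyalty -> EmailOpen <- CouponUse -> Conversion
  P3: Seasonality <- BrandLoyalty -> EmailOpen <- CouponUse -> WebVisits <- Conversion
  P4: Seasonality <- BrandLoyalty -> EmailOpen -> Conversion
  P5: Seasonality <- StoreType -> EmailOpen <- CouponUse -> Conversion
  P6: Seasonality <- StoreType -> EmailOpen <- CouponUse -> WebVisits <- Conversion
  P7: Seasonality <- StoreType -> EmailOpen -> Conversion
  P8: Seasonality <- StoreType -> Conversion
The empty set is not sufficient: P4 (Seasonality <- BrandLoyalty -> EmailOpen -> Conversion) has no collider blocking it and no conditioned non-collider, so it is open.
Try {BrandLoyalty, StoreType}:
  P1: blocked at fork node BrandLoyalty ∈ conditioning set.
  P2: blocked at fork node BrandLoyalty ∈ conditioning set.
  P3: blocked at fork node BrandLoyalty ∈ conditioning set.
  P4: blocked at fork node BrandLoyalty ∈ conditioning set.
  P5: blocked at fork node StoreType ∈ conditioning set.
  P6: blocked at fork node StoreType ∈ conditioning set.
  P7: blocked at fork node StoreType ∈ conditioning set.
  P8: blocked at fork node StoreType ∈ conditioning set.
{BrandLoyalty, StoreType} contains no descendant of Seasonality and blocks every backdoor path.
Every element of {BrandLoyalty, StoreType} is needed (dropping BrandLoyalty leaves P4 open; dropping StoreType leaves P7 open), so no proper subset is valid.
Among all size-2 subsets of the eligible variables, only {BrandLoyalty, StoreType} blocks every backdoor path, so it is the unique smallest valid adjustment set.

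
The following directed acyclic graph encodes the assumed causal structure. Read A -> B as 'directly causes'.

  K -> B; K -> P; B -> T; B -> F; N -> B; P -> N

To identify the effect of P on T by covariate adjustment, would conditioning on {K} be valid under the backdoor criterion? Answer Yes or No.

Backdoor paths from P to T (paths whose first edge points into P):
  P1: P <- K -> B -> T
Condition 1 (no descendant of P in the set): holds — descendants of P are {B, F, N, T}; none are in {K}.
Condition 2 (every backdoor path blocked by {K}):
  P1: blocked at fork node K ∈ conditioning set.
{K} satisfies the backdoor criterion.

Yes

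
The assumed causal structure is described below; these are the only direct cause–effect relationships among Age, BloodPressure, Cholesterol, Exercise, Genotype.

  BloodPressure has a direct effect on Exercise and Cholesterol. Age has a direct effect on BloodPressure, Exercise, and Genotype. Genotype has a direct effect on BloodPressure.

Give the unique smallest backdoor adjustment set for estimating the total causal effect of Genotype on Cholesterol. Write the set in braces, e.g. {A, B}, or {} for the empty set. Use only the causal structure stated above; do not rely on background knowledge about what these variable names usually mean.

Variables eligible for adjustment (non-descendants of Genotype, excluding Genotype and Cholesterol): {Age}.
Backdoor paths from Genotype to Cholesterol:
  P1: Genotype <- Age -> BloodPressure -> Cholesterol
  P2: Genotype <- Age -> Exercise <- BloodPressure -> Cholesterol
The empty set is not sufficient: P1 (Genotype <- Age -> BloodPressure -> Cholesterol) has no collider blocking it and no conditioned non-collider, so it is open.
Try {Age}:
  P1: blocked at fork node Age ∈ conditioning set.
  P2: blocked at fork node Age ∈ conditioning set.
{Age} contains no descendant of Genotype and blocks every backdoor path.
{Age} is the unique smallest valid adjustment set.

{Age}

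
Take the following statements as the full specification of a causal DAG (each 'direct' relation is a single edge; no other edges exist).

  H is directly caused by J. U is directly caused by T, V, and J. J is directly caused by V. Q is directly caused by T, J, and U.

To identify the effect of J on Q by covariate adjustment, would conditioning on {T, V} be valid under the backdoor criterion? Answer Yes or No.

Yes

Backdoor paths from J to Q (paths whose first edge points into J):
  P1: J <- V -> U <- T -> Q
  P2: J <- V -> U -> Q
Condition 1 (no descendant of J in the set): holds — descendants of J are {H, Q, U}; none are in {T, V}.
Condition 2 (every backdoor path blocked by {T, V}):
  P1: blocked at fork node V ∈ conditioning set.
  P2: blocked at fork node V ∈ conditioning set.
{T, V} satisfies the backdoor criterion.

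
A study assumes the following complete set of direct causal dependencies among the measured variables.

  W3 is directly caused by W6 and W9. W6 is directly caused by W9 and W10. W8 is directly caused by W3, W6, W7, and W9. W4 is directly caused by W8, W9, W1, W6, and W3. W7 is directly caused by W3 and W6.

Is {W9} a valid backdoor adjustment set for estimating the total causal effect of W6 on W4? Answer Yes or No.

Yes

Backdoor paths from W6 to W4 (paths whose first edge points into W6):
  P1: W6 <- W9 -> W3 -> W7 -> W8 -> W4
  P2: W6 <- W9 -> W3 -> W8 -> W4
  P3: W6 <- W9 -> W3 -> W4
  P4: W6 <- W9 -> W8 <- W3 -> W4
  P5: W6 <- W9 -> W8 <- W7 <- W3 -> W4
  P6: W6 <- W9 -> W8 -> W4
  P7: W6 <- W9 -> W4
Condition 1 (no descendant of W6 in the set): holds — descendants of W6 are {W3, W4, W7, W8}; none are in {W9}.
Condition 2 (every backdoor path blocked by {W9}):
  P1: blocked at fork node W9 ∈ conditioning set.
  P2: blocked at fork node W9 ∈ conditioning set.
  P3: blocked at fork node W9 ∈ conditioning set.
  P4: blocked at fork node W9 ∈ conditioning set.
  P5: blocked at fork node W9 ∈ conditioning set.
  P6: blocked at fork node W9 ∈ conditioning set.
  P7: blocked at fork node W9 ∈ conditioning set.
{W9} satisfies the backdoor criterion.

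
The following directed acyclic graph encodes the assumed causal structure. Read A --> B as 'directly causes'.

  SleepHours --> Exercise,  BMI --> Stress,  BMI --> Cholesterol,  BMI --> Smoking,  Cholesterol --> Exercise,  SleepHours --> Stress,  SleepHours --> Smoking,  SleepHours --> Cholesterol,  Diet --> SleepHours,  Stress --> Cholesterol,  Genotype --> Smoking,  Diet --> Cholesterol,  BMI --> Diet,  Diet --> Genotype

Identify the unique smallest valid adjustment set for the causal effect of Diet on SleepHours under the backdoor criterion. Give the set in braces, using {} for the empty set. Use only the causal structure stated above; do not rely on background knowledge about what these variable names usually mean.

{}

Variables eligible for adjustment (non-descendants of Diet, excluding Diet and SleepHours): {BMI}.
Backdoor paths from Diet to SleepHours:
  P1: Diet <- BMI -> Stress <- SleepHours
  P2: Diet <- BMI -> Stress -> Cholesterol <- SleepHours
  P3: Diet <- BMI -> Stress -> Cholesterol -> Exercise <- SleepHours
  P4: Diet <- BMI -> Cholesterol <- SleepHours
  P5: Diet <- BMI -> Cholesterol <- Stress <- SleepHours
  P6: Diet <- BMI -> Cholesterol -> Exercise <- SleepHours
  P7: Diet <- BMI -> Smoking <- SleepHours
Each backdoor path contains an unconditioned collider, so every path is already blocked with the empty conditioning set:
  P1: blocked at collider Stress (neither it nor any descendant is in the conditioning set).
  P2: blocked at collider Cholesterol (neither it nor any descendant is in the conditioning set).
  P3: blocked at collider Exercise (neither it nor any descendant is in the conditioning set).
  P4: blocked at collider Cholesterol (neither it nor any descendant is in the conditioning set).
  P5: blocked at collider Cholesterol (neither it nor any descendant is in the conditioning set).
  P6: blocked at collider Exercise (neither it nor any descendant is in the conditioning set).
  P7: blocked at collider Smoking (neither it nor any descendant is in the conditioning set).
The empty set is therefore the unique smallest valid set.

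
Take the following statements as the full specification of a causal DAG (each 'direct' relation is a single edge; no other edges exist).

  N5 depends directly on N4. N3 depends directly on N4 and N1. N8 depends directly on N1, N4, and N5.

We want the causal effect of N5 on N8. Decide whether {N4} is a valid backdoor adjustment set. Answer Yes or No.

Yes

Backdoor paths from N5 to N8 (paths whose first edge points into N5):
  P1: N5 <- N4 -> N3 <- N1 -> N8
  P2: N5 <- N4 -> N8
Condition 1 (no descendant of N5 in the set): holds — descendants of N5 are {N8}; none are in {N4}.
Condition 2 (every backdoor path blocked by {N4}):
  P1: blocked at fork node N4 ∈ conditioning set.
  P2: blocked at fork node N4 ∈ conditioning set.
{N4} satisfies the backdoor criterion.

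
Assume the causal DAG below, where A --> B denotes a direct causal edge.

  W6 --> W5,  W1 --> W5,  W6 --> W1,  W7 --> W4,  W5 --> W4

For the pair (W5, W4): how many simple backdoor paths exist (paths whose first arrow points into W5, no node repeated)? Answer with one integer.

0

A backdoor path from W5 to W4 is any simple undirected path whose first edge points into W5 (i.e. leaves W5 via a parent).
Parents of W5: {W1, W6}.
No simple path from any parent of W5 reaches W4 without revisiting W5, so there are no backdoor paths.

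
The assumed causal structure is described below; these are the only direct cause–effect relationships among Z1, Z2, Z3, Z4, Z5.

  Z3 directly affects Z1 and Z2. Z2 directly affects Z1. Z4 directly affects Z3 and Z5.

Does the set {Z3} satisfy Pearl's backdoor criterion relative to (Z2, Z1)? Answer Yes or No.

Yes

Backdoor paths from Z2 to Z1 (paths whose first edge points into Z2):
  P1: Z2 <- Z3 -> Z1
Condition 1 (no descendant of Z2 in the set): holds — descendants of Z2 are {Z1}; none are in {Z3}.
Condition 2 (every backdoor path blocked by {Z3}):
  P1: blocked at fork node Z3 ∈ conditioning set.
{Z3} satisfies the backdoor criterion.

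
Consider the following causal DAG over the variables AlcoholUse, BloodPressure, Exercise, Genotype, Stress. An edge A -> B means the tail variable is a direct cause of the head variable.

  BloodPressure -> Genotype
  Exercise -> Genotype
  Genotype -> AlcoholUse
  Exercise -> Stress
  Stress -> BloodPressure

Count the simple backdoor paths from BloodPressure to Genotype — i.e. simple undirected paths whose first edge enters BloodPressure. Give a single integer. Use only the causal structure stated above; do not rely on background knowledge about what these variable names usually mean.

1

A backdoor path from BloodPressure to Genotype is any simple undirected path whose first edge points into BloodPressure (i.e. leaves BloodPressure via a parent).
Parents of BloodPressure: {Stress}.
Enumerating:
  P1: BloodPressure <- Stress <- Exercise -> Genotype
That exhausts the simple backdoor paths. Count: 1.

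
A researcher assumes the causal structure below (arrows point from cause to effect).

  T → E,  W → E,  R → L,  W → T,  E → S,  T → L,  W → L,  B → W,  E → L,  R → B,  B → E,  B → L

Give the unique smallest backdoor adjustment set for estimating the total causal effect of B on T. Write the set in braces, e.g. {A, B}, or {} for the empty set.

Variables eligible for adjustment (non-descendants of B, excluding B and T): {R}.
Backdoor paths from B to T:
  P1: B <- R -> L <- W -> T
  P2: B <- R -> L <- W -> E <- T
  P3: B <- R -> L <- T
  P4: B <- R -> L <- E <- W -> T
  P5: B <- R -> L <- E <- T
Each backdoor path contains an unconditioned collider, so every path is already blocked with the empty conditioning set:
  P1: blocked at collider L (neither it nor any descendant is in the conditioning set).
  P2: blocked at collider L (neither it nor any descendant is in the conditioning set).
  P3: blocked at collider L (neither it nor any descendant is in the conditioning set).
  P4: blocked at collider L (neither it nor any descendant is in the conditioning set).
  P5: blocked at collider L (neither it nor any descendant is in the conditioning set).
The empty set is therefore the unique smallest valid set.

{}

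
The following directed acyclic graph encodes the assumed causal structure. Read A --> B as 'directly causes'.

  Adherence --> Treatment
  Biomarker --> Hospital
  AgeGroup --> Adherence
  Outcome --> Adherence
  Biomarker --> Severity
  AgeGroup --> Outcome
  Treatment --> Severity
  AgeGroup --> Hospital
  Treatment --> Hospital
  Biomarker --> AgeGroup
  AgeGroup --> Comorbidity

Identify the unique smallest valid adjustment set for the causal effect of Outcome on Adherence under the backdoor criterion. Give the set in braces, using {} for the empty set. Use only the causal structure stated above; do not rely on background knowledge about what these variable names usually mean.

Variables eligible for adjustment (non-descendants of Outcome, excluding Outcome and Adherence): {AgeGroup, Biomarker, Comorbidity}.
Backdoor paths from Outcome to Adherence:
  P1: Outcome <- AgeGroup <- Biomarker -> Severity <- Treatment <- Adherence
  P2: Outcome <- AgeGroup <- Biomarker -> Hospital <- Treatment <- Adherence
  P3: Outcome <- AgeGroup -> Adherence
  P4: Outcome <- AgeGroup -> Hospital <- Biomarker -> Severity <- Treatment <- Adherence
  P5: Outcome <- AgeGroup -> Hospital <- Treatment <- Adherence
The empty set is not sufficient: P3 (Outcome <- AgeGroup -> Adherence) has no collider blocking it and no conditioned non-collider, so it is open.
Try {AgeGroup}:
  P1: blocked at chain node AgeGroup ∈ conditioning set.
  P2: blocked at chain node AgeGroup ∈ conditioning set.
  P3: blocked at fork node AgeGroup ∈ conditioning set.
  P4: blocked at fork node AgeGroup ∈ conditioning set.
  P5: blocked at fork node AgeGroup ∈ conditioning set.
{AgeGroup} contains no descendant of Outcome and blocks every backdoor path.
No other singleton works — e.g. {Biomarker} leaves P3 open — so {AgeGroup} is the unique smallest valid adjustment set.

{AgeGroup}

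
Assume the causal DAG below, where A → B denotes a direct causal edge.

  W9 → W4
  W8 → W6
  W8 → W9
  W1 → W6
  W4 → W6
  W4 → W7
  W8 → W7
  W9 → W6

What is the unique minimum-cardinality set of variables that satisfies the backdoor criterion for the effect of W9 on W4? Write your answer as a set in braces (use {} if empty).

{}

Variables eligible for adjustment (non-descendants of W9, excluding W9 and W4): {W1, W8}.
Backdoor paths from W9 to W4:
  P1: W9 <- W8 -> W7 <- W4
  P2: W9 <- W8 -> W6 <- W4
Each backdoor path contains an unconditioned collider, so every path is already blocked with the empty conditioning set:
  P1: blocked at collider W7 (neither it nor any descendant is in the conditioning set).
  P2: blocked at collider W6 (neither it nor any descendant is in the conditioning set).
The empty set is therefore the unique smallest valid set.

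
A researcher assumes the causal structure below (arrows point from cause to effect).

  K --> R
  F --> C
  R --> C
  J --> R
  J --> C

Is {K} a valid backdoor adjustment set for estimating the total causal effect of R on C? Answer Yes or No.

Backdoor paths from R to C (paths whose first edge points into R):
  P1: R <- J -> C
Condition 1 (no descendant of R in the set): holds — descendants of R are {C}; none are in {K}.
Condition 2 (every backdoor path blocked by {K}):
  P1: open — no interior node is in the conditioning set.
{K} does not satisfy the backdoor criterion.

No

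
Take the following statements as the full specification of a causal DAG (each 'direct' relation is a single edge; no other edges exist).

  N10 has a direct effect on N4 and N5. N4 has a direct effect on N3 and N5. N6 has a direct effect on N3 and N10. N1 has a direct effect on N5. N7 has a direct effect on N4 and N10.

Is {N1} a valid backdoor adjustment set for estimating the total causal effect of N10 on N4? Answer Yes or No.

No

Backdoor paths from N10 to N4 (paths whose first edge points into N10):
  P1: N10 <- N6 -> N3 <- N4
  P2: N10 <- N7 -> N4
Condition 1 (no descendant of N10 in the set): holds — descendants of N10 are {N3, N4, N5}; none are in {N1}.
Condition 2 (every backdoor path blocked by {N1}):
  P1: blocked at collider N3 (neither it nor any descendant is in the conditioning set).
  P2: open — no interior node is in the conditioning set.
{N1} does not satisfy the backdoor criterion.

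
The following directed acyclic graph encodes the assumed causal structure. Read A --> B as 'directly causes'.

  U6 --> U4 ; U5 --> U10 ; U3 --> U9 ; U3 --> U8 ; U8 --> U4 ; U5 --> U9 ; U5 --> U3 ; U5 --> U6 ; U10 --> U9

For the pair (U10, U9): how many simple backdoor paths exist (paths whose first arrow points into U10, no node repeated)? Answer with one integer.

3

A backdoor path from U10 to U9 is any simple undirected path whose first edge points into U10 (i.e. leaves U10 via a parent).
Parents of U10: {U5}.
Enumerating:
  P1: U10 <- U5 -> U3 -> U9
  P2: U10 <- U5 -> U9
  P3: U10 <- U5 -> U6 -> U4 <- U8 <- U3 -> U9
That exhausts the simple backdoor paths. Count: 3.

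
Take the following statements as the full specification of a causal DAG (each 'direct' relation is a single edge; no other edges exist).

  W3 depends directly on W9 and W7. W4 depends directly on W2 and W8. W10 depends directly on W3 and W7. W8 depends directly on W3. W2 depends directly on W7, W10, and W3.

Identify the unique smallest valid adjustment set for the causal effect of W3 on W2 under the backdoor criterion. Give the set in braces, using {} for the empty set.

Variables eligible for adjustment (non-descendants of W3, excluding W3 and W2): {W7, W9}.
Backdoor paths from W3 to W2:
  P1: W3 <- W7 -> W10 -> W2
  P2: W3 <- W7 -> W2
The empty set is not sufficient: P1 (W3 <- W7 -> W10 -> W2) has no collider blocking it and no conditioned non-collider, so it is open.
Try {W7}:
  P1: blocked at fork node W7 ∈ conditioning set.
  P2: blocked at fork node W7 ∈ conditioning set.
{W7} contains no descendant of W3 and blocks every backdoor path.
No other singleton works — e.g. {W9} leaves P1 open — so {W7} is the unique smallest valid adjustment set.

{W7}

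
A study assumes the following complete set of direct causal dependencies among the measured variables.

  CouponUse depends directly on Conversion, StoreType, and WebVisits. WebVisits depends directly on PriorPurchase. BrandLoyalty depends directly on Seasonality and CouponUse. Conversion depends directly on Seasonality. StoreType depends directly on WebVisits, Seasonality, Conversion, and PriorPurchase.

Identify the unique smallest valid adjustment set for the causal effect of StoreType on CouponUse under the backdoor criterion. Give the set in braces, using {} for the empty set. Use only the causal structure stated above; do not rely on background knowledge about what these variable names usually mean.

Variables eligible for adjustment (non-descendants of StoreType, excluding StoreType and CouponUse): {Conversion, PriorPurchase, Seasonality, WebVisits}.
Backdoor paths from StoreType to CouponUse:
  P1: StoreType <- Seasonality -> Conversion -> CouponUse
  P2: StoreType <- Seasonality -> BrandLoyalty <- CouponUse
  P3: StoreType <- PriorPurchase -> WebVisits -> CouponUse
  P4: StoreType <- WebVisits -> CouponUse
  P5: StoreType <- Conversion <- Seasonality -> BrandLoyalty <- CouponUse
  P6: StoreType <- Conversion -> CouponUse
The empty set is not sufficient: P1 (StoreType <- Seasonality -> Conversion -> CouponUse) has no collider blocking it and no conditioned non-collider, so it is open.
Try {Conversion, WebVisits}:
  P1: blocked at chain node Conversion ∈ conditioning set.
  P2: blocked at collider BrandLoyalty (neither it nor any descendant is in the conditioning set).
  P3: blocked at chain node WebVisits ∈ conditioning set.
  P4: blocked at fork node WebVisits ∈ conditioning set.
  P5: blocked at chain node Conversion ∈ conditioning set.
  P6: blocked at fork node Conversion ∈ conditioning set.
{Conversion, WebVisits} contains no descendant of StoreType and blocks every backdoor path.
Every element of {Conversion, WebVisits} is needed (dropping Conversion leaves P1 open; dropping WebVisits leaves P3 open), so no proper subset is valid.
Among all size-2 subsets of the eligible variables, only {Conversion, WebVisits} blocks every backdoor path, so it is the unique smallest valid adjustment set.

{Conversion, WebVisits}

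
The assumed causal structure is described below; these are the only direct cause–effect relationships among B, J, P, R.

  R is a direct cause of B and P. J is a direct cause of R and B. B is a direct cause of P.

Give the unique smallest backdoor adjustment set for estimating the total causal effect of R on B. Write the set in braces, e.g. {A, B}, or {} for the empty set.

{J}

Variables eligible for adjustment (non-descendants of R, excluding R and B): {J}.
Backdoor paths from R to B:
  P1: R <- J -> B
The empty set is not sufficient: P1 (R <- J -> B) has no collider blocking it and no conditioned non-collider, so it is open.
Try {J}:
  P1: blocked at fork node J ∈ conditioning set.
{J} contains no descendant of R and blocks every backdoor path.
{J} is the unique smallest valid adjustment set.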